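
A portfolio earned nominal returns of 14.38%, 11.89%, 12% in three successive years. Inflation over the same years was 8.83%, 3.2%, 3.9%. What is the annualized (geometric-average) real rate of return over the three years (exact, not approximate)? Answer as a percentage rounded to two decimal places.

Nominal growth factor = 1.1438 × 1.1189 × 1.1200 = 1.43337356
Price-level growth factor = 1.0883 × 1.0320 × 1.0390 = 1.16692750
Real growth factor = 1.43337356 / 1.16692750 = 1.22833129
Annualized real rate = 1.22833129^(1/3) − 1 = 7.0957% → 7.10%.

7.10%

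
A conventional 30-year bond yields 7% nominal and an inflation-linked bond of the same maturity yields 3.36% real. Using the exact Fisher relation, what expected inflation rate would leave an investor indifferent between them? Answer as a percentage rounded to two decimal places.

(1 + π) = (1 + i)/(1 + r) = 1.07000 / 1.03360 = 1.035217
Break-even inflation = 1.035217 − 1 → 3.52%.

3.52%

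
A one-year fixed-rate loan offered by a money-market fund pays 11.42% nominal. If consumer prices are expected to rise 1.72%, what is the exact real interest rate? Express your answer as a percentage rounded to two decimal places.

By the Fisher equation, 1 + r = (1 + i)/(1 + π).
1 + r = 1.11420 / 1.01720 = 1.095360
r = 1.095360 − 1 = 9.5360%, i.e. 9.54%.

9.54%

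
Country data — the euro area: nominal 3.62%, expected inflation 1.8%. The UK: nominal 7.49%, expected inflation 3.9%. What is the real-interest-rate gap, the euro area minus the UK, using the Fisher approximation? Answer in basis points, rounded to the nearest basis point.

The euro area: 3.62% − 1.8% = 1.820%
The UK: 7.49% − 3.9% = 3.590%
Differential = -1.770% → -177 basis points.

-177 basis points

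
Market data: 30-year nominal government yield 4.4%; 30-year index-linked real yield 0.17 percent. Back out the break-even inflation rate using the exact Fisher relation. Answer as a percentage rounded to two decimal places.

4.22%

(1 + π) = (1 + i)/(1 + r) = 1.04400 / 1.00170 = 1.042228
Break-even inflation = 1.042228 − 1 → 4.22%.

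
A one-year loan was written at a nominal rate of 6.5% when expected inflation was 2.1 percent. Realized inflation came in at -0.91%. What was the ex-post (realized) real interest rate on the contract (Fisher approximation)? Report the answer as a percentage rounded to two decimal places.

7.41%

Ex-post: 6.5% − (-0.91%) = 7.410%
So the realized real rate is 7.41%.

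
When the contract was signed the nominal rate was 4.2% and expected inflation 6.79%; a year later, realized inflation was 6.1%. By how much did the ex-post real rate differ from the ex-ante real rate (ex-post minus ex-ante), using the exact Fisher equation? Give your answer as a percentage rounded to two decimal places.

0.63%

Ex-ante: (1 + 0.0420)/(1 + 0.0679) − 1 = -2.4253%
Ex-post: (1 + 0.0420)/(1 + 0.0610) − 1 = -1.7908%
Difference (ex-post − ex-ante) = 0.6346% → 0.63%.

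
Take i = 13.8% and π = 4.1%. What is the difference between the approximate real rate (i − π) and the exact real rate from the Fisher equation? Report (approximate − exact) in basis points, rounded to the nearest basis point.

38 basis points

Approximate: r ≈ 13.800% − 4.100% = 9.7000%
Exact: (1 + 0.1380)/(1 + 0.0410) − 1 = 9.3180%
Error = 9.7000% − 9.3180% = 0.3820% → 38 basis points.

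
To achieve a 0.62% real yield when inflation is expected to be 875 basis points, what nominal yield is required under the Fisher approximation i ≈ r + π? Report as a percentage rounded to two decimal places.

9.37%

i ≈ r + π = 0.62% + 8.75% = 9.37%.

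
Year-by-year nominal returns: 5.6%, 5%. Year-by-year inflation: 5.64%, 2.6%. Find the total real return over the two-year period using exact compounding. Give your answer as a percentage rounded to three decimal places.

Compound the nominal returns: 1.0560 × 1.0500 = 1.108800.
Compound inflation: 1.0564 × 1.0260 = 1.083866.
Deflate: 1.108800 / 1.083866 = 1.023004.
Total real return = 1.023004 − 1 → 2.300%.

2.300%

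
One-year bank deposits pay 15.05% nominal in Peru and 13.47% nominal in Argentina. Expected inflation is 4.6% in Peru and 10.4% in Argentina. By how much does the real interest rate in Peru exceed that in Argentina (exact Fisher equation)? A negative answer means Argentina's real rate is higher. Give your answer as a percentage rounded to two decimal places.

Peru: (1 + 0.1505)/(1 + 0.0460) − 1 = 9.9904%
Argentina: (1 + 0.1347)/(1 + 0.1040) − 1 = 2.7808%
Differential = 9.9904% − 2.7808% = 7.2096% → 7.21%.

7.21%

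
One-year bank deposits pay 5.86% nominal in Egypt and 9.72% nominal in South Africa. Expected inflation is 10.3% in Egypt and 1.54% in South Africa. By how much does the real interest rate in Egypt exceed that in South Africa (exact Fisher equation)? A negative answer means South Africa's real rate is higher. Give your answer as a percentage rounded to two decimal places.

-12.08%

Egypt: (1 + 0.0586)/(1 + 0.1030) − 1 = -4.0254%
South Africa: (1 + 0.0972)/(1 + 0.0154) − 1 = 8.0559%
Differential = -4.0254% − 8.0559% = -12.0813% → -12.08%.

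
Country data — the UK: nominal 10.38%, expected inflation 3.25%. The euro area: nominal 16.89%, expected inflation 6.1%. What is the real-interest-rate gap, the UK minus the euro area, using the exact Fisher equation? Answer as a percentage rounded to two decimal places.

-3.26%

The UK: (1 + 0.1038)/(1 + 0.0325) − 1 = 6.9056%
The euro area: (1 + 0.1689)/(1 + 0.0610) − 1 = 10.1697%
Differential = 6.9056% − 10.1697% = -3.2641% → -3.26%.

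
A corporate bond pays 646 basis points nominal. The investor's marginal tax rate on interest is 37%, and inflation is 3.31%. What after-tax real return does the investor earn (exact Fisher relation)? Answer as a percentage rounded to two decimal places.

After-tax nominal return = 6.46% × (1 − 0.37) = 4.0698%.
1 + r = 1.040698 / 1.03310 = 1.007355
After-tax real rate = 1.007355 − 1 → 0.74%.

0.74%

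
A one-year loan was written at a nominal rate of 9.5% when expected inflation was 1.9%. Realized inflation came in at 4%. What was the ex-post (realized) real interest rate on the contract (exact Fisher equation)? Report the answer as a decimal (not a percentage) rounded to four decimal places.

Ex-post: (1 + 0.0950)/(1 + 0.0400) − 1 = 5.2885%
So the realized real rate is 0.0529.

0.0529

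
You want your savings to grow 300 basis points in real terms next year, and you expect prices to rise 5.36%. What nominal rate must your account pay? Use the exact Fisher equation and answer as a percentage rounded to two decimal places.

8.52%

(1 + i) = (1 + r)(1 + π) = 1.03000 × 1.05360 = 1.085208
i = 1.085208 − 1, so the required nominal rate is 8.52%.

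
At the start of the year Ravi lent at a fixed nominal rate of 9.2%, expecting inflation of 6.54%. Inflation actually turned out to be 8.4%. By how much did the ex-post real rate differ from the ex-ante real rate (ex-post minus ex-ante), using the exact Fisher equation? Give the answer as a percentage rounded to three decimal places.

-1.759%

Ex-ante: (1 + 0.0920)/(1 + 0.0654) − 1 = 2.4967%
Ex-post: (1 + 0.0920)/(1 + 0.0840) − 1 = 0.7380%
Difference (ex-post − ex-ante) = -1.7587% → -1.759%.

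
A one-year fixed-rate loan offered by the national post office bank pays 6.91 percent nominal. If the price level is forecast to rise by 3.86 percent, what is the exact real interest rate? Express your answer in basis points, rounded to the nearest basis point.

By the Fisher equation, 1 + r = (1 + i)/(1 + π).
1 + r = 1.06910 / 1.03860 = 1.029366
r = 1.029366 − 1 = 2.9366%, i.e. 294 basis points.

294 basis points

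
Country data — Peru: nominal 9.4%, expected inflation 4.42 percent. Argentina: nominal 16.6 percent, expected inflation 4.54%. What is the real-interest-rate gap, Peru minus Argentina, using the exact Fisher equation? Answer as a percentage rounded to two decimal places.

-6.77%

Peru: (1 + 0.0940)/(1 + 0.0442) − 1 = 4.7692%
Argentina: (1 + 0.1660)/(1 + 0.0454) − 1 = 11.5363%
Differential = 4.7692% − 11.5363% = -6.7671% → -6.77%.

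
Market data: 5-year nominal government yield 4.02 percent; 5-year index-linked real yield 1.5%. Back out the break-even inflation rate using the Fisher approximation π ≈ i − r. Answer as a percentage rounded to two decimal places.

2.52%

π ≈ i − r = 4.02% − 1.5% → 2.52%.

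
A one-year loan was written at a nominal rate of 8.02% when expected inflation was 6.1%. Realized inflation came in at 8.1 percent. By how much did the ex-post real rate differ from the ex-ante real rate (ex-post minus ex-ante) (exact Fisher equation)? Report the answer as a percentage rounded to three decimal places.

Ex-ante: (1 + 0.0802)/(1 + 0.0610) − 1 = 1.8096%
Ex-post: (1 + 0.0802)/(1 + 0.0810) − 1 = -0.0740%
Difference (ex-post − ex-ante) = -1.8836% → -1.884%.

-1.884%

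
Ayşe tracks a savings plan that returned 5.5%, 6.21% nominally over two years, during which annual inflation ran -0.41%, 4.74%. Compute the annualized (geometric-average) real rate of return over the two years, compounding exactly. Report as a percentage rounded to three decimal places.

Nominal growth factor = 1.0550 × 1.0621 = 1.12051550
Price-level growth factor = 0.9959 × 1.0474 = 1.04310566
Real growth factor = 1.12051550 / 1.04310566 = 1.07421093
Annualized real rate = 1.07421093^(1/2) − 1 = 3.6441% → 3.644%.

3.644%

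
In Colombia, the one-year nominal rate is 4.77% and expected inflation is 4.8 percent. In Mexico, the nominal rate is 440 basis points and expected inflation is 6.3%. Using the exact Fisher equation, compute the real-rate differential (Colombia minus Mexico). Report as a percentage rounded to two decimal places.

1.76%

Colombia: (1 + 0.0477)/(1 + 0.0480) − 1 = -0.0286%
Mexico: (1 + 0.0440)/(1 + 0.0630) − 1 = -1.7874%
Differential = -0.0286% − (-1.7874%) = 1.7588% → 1.76%.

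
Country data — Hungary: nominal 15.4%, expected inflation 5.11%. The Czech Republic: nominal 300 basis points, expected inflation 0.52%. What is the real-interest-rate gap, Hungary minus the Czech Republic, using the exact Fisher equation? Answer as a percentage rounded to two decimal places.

7.32%

Hungary: (1 + 0.1540)/(1 + 0.0511) − 1 = 9.7897%
The Czech Republic: (1 + 0.0300)/(1 + 0.0052) − 1 = 2.4672%
Differential = 9.7897% − 2.4672% = 7.3226% → 7.32%.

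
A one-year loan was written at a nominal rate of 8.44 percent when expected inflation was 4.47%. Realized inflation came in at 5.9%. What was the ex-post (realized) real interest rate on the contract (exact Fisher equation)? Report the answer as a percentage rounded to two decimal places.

2.40%

Ex-post: (1 + 0.0844)/(1 + 0.0590) − 1 = 2.3985%
So the realized real rate is 2.40%.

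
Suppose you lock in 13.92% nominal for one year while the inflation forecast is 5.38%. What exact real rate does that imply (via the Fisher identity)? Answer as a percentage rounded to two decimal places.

By the Fisher identity, 1 + r = (1 + i)/(1 + π).
1 + r = 1.13920 / 1.05380 = 1.081040
r = 1.081040 − 1 = 8.1040%, i.e. 8.10%.

8.10%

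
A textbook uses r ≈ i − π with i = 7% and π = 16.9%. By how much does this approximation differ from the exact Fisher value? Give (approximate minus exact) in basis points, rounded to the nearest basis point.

Approximate: r ≈ 7.000% − 16.900% = -9.9000%
Exact: (1 + 0.0700)/(1 + 0.1690) − 1 = -8.4688%
Error = -9.9000% − (-8.4688%) = -1.4312% → -143 basis points.

-143 basis points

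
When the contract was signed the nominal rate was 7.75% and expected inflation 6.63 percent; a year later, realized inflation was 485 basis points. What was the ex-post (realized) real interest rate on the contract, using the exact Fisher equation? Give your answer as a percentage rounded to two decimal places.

2.77%

Ex-post: (1 + 0.0775)/(1 + 0.0485) − 1 = 2.7659%
So the realized real rate is 2.77%.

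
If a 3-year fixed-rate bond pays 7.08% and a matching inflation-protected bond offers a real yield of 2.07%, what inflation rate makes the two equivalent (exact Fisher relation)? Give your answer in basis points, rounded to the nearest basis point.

(1 + π) = (1 + i)/(1 + r) = 1.07080 / 1.02070 = 1.049084
Break-even inflation = 1.049084 − 1 → 491 basis points.

491 basis points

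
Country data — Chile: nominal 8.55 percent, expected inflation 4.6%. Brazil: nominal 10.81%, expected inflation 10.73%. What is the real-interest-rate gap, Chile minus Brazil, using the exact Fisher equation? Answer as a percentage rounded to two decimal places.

Chile: (1 + 0.0855)/(1 + 0.0460) − 1 = 3.7763%
Brazil: (1 + 0.1081)/(1 + 0.1073) − 1 = 0.0722%
Differential = 3.7763% − 0.0722% = 3.7040% → 3.70%.

3.70%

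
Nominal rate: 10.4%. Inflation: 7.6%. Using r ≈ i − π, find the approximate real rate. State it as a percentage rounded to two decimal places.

2.80%

r ≈ i − π = 10.4% − 7.6% = 2.80%.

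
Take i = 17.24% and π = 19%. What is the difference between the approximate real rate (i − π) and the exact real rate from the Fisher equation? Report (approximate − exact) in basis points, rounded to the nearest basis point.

-28 basis points

Approximate: r ≈ 17.240% − 19.000% = -1.7600%
Exact: (1 + 0.1724)/(1 + 0.1900) − 1 = -1.4790%
Error = -1.7600% − (-1.4790%) = -0.2810% → -28 basis points.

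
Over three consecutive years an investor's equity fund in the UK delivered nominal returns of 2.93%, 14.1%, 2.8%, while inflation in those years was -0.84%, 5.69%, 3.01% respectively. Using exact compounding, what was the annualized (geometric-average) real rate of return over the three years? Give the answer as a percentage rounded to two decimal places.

Nominal growth factor = 1.0293 × 1.1410 × 1.0280 = 1.20731538
Price-level growth factor = 0.9916 × 1.0569 × 1.0301 = 1.07956750
Real growth factor = 1.20731538 / 1.07956750 = 1.11833245
Annualized real rate = 1.11833245^(1/3) − 1 = 3.7983% → 3.80%.

3.80%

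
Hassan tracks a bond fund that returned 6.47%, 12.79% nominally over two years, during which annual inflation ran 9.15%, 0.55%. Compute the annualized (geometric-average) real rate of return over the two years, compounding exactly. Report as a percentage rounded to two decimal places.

Compound the nominal returns: 1.0647 × 1.1279 = 1.20087513.
Compound inflation: 1.0915 × 1.0055 = 1.09750325.
Deflate: 1.20087513 / 1.09750325 = 1.09418822.
Annualized real rate = 1.09418822^(1/2) − 1 = 4.6035% → 4.60%.

4.60%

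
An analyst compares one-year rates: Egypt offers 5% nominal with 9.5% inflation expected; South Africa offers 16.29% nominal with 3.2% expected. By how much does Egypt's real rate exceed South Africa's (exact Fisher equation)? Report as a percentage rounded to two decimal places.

Egypt: (1 + 0.0500)/(1 + 0.0950) − 1 = -4.1096%
South Africa: (1 + 0.1629)/(1 + 0.0320) − 1 = 12.6841%
Differential = -4.1096% − 12.6841% = -16.7937% → -16.79%.

-16.79%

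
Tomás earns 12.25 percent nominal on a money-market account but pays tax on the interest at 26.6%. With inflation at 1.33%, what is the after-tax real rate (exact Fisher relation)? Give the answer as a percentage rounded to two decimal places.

After-tax nominal return = 12.25% × (1 − 0.266) = 8.9915%.
1 + r = 1.089915 / 1.01330 = 1.075609
After-tax real rate = 1.075609 − 1 → 7.56%.

7.56%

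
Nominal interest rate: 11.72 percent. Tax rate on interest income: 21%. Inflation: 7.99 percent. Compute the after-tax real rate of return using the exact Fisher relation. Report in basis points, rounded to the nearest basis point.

After-tax nominal return = 11.72% × (1 − 0.21) = 9.2588%.
1 + r = 1.092588 / 1.07990 = 1.011749
After-tax real rate = 1.011749 − 1 → 117 basis points.

117 basis points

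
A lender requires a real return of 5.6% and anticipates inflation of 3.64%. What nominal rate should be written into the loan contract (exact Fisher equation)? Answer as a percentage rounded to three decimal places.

(1 + i) = (1 + r)(1 + π) = 1.05600 × 1.03640 = 1.0944384
i = 1.0944384 − 1, so the required nominal rate is 9.444%.

9.444%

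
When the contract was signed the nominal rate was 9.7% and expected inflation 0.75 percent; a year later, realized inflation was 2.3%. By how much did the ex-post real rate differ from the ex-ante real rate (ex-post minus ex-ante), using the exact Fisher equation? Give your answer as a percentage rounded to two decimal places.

Ex-ante: (1 + 0.0970)/(1 + 0.0075) − 1 = 8.8834%
Ex-post: (1 + 0.0970)/(1 + 0.0230) − 1 = 7.2336%
Difference (ex-post − ex-ante) = -1.6497% → -1.65%.

-1.65%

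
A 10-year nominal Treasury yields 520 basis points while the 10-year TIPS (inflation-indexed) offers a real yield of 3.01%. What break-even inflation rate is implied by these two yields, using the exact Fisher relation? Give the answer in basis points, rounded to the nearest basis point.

(1 + π) = (1 + i)/(1 + r) = 1.05200 / 1.03010 = 1.021260
Break-even inflation = 1.021260 − 1 → 213 basis points.

213 basis points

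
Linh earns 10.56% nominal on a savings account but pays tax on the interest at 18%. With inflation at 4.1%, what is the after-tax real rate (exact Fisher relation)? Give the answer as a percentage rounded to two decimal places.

After-tax nominal return = 10.56% × (1 − 0.18) = 8.6592%.
1 + r = 1.086592 / 1.04100 = 1.043796
After-tax real rate = 1.043796 − 1 → 4.38%.

4.38%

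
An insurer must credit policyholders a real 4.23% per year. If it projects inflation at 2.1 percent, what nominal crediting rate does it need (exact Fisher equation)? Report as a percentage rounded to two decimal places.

(1 + i) = (1 + r)(1 + π) = 1.04230 × 1.02100 = 1.0641883
i = 1.0641883 − 1, so the required nominal rate is 6.42%.

6.42%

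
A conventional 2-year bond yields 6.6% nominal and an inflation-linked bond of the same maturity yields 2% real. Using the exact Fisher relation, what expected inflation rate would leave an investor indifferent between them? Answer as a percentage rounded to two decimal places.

(1 + π) = (1 + i)/(1 + r) = 1.06600 / 1.02000 = 1.045098
Break-even inflation = 1.045098 − 1 → 4.51%.

4.51%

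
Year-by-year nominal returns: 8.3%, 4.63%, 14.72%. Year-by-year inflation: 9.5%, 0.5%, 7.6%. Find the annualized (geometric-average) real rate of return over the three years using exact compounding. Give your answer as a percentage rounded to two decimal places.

3.16%

Compound the nominal returns: 1.0830 × 1.0463 × 1.1472 = 1.29994153.
Compound inflation: 1.0950 × 1.0050 × 1.0760 = 1.18411110.
Deflate: 1.29994153 / 1.18411110 = 1.09782058.
Annualized real rate = 1.09782058^(1/3) − 1 = 3.1598% → 3.16%.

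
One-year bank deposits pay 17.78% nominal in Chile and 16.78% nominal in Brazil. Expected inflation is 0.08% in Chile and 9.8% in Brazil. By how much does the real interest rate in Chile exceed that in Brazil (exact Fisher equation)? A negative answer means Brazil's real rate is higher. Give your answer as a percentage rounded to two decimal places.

Chile: (1 + 0.1778)/(1 + 0.0008) − 1 = 17.6859%
Brazil: (1 + 0.1678)/(1 + 0.0980) − 1 = 6.3570%
Differential = 17.6859% − 6.3570% = 11.3288% → 11.33%.

11.33%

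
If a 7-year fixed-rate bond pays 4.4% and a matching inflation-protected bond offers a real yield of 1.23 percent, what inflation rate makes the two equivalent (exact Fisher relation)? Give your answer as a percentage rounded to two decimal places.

3.13%

(1 + π) = (1 + i)/(1 + r) = 1.04400 / 1.01230 = 1.031315
Break-even inflation = 1.031315 − 1 → 3.13%.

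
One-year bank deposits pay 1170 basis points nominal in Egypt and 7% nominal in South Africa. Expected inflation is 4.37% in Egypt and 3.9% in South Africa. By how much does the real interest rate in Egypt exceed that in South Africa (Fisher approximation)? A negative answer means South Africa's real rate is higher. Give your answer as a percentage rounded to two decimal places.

4.23%

Egypt: 11.7% − 4.37% = 7.330%
South Africa: 7% − 3.9% = 3.100%
Differential = 4.230% → 4.23%.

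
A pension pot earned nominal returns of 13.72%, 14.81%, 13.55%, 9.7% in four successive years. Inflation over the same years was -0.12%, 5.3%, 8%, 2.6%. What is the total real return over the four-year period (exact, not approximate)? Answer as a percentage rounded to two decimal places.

39.55%

Compound the nominal returns: 1.1372 × 1.1481 × 1.1355 × 1.0970 = 1.626336.
Compound inflation: 0.9988 × 1.0530 × 1.0800 × 1.0260 = 1.165408.
Deflate: 1.626336 / 1.165408 = 1.395508.
Total real return = 1.395508 − 1 → 39.55%.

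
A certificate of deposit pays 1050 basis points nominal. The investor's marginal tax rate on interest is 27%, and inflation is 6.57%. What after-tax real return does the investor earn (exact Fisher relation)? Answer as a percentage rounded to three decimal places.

After-tax nominal return = 10.5% × (1 − 0.27) = 7.6650%.
1 + r = 1.07665 / 1.06570 = 1.0102749
After-tax real rate = 1.0102749 − 1 → 1.027%.

1.027%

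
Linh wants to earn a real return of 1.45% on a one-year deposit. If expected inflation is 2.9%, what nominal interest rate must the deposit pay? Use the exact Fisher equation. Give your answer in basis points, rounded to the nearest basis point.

(1 + i) = (1 + r)(1 + π) = 1.01450 × 1.02900 = 1.0439205
i = 1.0439205 − 1, so the required nominal rate is 439 basis points.

439 basis points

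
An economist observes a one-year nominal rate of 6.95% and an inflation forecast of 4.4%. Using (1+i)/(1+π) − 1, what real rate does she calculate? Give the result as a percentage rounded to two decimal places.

1 + r = 1.06950 / 1.04400 = 1.024425
r = 1.024425 − 1 = 2.4425%, i.e. 2.44%.

2.44%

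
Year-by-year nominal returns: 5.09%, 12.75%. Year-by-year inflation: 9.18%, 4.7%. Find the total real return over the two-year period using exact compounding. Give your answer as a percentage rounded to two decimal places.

Compound the nominal returns: 1.0509 × 1.1275 = 1.184890.
Compound inflation: 1.0918 × 1.0470 = 1.143115.
Deflate: 1.184890 / 1.143115 = 1.036545.
Total real return = 1.036545 − 1 → 3.65%.

3.65%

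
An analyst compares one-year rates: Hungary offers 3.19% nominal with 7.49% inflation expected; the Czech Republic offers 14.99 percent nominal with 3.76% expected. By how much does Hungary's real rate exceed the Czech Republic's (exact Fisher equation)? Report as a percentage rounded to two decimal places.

-14.82%

Hungary: (1 + 0.0319)/(1 + 0.0749) − 1 = -4.0004%
The Czech Republic: (1 + 0.1499)/(1 + 0.0376) − 1 = 10.8231%
Differential = -4.0004% − 10.8231% = -14.8234% → -14.82%.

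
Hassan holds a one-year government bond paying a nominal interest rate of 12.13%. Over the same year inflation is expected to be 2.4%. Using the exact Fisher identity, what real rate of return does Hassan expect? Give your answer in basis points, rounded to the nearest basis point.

950 basis points

By the Fisher identity, 1 + r = (1 + i)/(1 + π).
1 + r = 1.12130 / 1.02400 = 1.095020
r = 1.095020 − 1 = 9.5020%, i.e. 950 basis points.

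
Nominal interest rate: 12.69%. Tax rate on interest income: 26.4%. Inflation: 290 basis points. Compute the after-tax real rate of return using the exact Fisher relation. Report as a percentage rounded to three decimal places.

6.258%

After-tax nominal return = 12.69% × (1 − 0.264) = 9.33984%.
1 + r = 1.0933984 / 1.02900 = 1.062583
After-tax real rate = 1.062583 − 1 → 6.258%.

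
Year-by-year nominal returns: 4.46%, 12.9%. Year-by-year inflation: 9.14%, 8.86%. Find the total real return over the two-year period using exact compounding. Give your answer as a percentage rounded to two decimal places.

-0.74%

Nominal growth factor = 1.0446 × 1.1290 = 1.179353
Price-level growth factor = 1.0914 × 1.0886 = 1.188098
Real growth factor = 1.179353 / 1.188098 = 0.992640
Total real return = 0.992640 − 1 → -0.74%.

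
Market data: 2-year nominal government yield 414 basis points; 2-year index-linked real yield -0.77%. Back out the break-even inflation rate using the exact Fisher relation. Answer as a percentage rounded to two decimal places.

4.95%

(1 + π) = (1 + i)/(1 + r) = 1.04140 / 0.99230 = 1.049481
Break-even inflation = 1.049481 − 1 → 4.95%.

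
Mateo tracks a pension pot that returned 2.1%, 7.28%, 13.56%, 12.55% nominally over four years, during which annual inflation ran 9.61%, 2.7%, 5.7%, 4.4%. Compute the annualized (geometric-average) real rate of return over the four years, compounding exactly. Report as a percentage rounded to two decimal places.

3.03%

Nominal growth factor = 1.0210 × 1.0728 × 1.1356 × 1.1255 = 1.39995924
Price-level growth factor = 1.0961 × 1.0270 × 1.0570 × 1.0440 = 1.24221311
Real growth factor = 1.39995924 / 1.24221311 = 1.12698798
Annualized real rate = 1.12698798^(1/4) − 1 = 3.0338% → 3.03%.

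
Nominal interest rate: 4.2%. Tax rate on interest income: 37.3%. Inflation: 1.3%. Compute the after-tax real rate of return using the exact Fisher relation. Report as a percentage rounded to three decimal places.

After-tax nominal return = 4.2% × (1 − 0.373) = 2.6334%.
1 + r = 1.026334 / 1.01300 = 1.013163
After-tax real rate = 1.013163 − 1 → 1.316%.

1.316%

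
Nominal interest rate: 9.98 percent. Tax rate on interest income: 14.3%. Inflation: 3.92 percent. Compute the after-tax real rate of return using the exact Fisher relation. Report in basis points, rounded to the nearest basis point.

446 basis points

After-tax nominal return = 9.98% × (1 − 0.143) = 8.55286%.
1 + r = 1.0855286 / 1.03920 = 1.044581
After-tax real rate = 1.044581 − 1 → 446 basis points.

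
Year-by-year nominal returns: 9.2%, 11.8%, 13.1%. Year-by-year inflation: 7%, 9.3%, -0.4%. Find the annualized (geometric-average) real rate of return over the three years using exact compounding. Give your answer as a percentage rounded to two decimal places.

5.83%

Compound the nominal returns: 1.0920 × 1.1180 × 1.1310 = 1.38078814.
Compound inflation: 1.0700 × 1.0930 × 0.9960 = 1.16483196.
Deflate: 1.38078814 / 1.16483196 = 1.18539685.
Annualized real rate = 1.18539685^(1/3) − 1 = 5.8330% → 5.83%.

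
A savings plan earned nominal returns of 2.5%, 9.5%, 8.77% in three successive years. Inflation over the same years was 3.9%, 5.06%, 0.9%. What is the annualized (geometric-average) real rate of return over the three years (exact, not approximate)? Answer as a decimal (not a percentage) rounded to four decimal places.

0.0349

Nominal growth factor = 1.0250 × 1.0950 × 1.0877 = 1.22080729
Price-level growth factor = 1.0390 × 1.0506 × 1.0090 = 1.10139756
Real growth factor = 1.22080729 / 1.10139756 = 1.10841655
Annualized real rate = 1.10841655^(1/3) − 1 = 3.4906% → 0.0349.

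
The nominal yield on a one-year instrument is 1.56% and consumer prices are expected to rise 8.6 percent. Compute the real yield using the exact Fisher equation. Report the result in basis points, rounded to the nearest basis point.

-648 basis points

By the Fisher equation, 1 + r = (1 + i)/(1 + π).
1 + r = 1.01560 / 1.08600 = 0.935175
r = 0.935175 − 1 = -6.4825%, i.e. -648 basis points.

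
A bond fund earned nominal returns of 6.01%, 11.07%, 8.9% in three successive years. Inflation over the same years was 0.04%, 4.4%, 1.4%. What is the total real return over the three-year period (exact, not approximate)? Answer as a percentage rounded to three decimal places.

21.076%

Nominal growth factor = 1.0601 × 1.1107 × 1.0890 = 1.282246
Price-level growth factor = 1.0004 × 1.0440 × 1.0140 = 1.059039
Real growth factor = 1.282246 / 1.059039 = 1.210764
Total real return = 1.210764 − 1 → 21.076%.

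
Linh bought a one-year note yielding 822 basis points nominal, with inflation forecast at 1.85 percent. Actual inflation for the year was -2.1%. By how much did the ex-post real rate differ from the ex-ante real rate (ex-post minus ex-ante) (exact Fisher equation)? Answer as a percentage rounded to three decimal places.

Ex-ante: (1 + 0.0822)/(1 + 0.0185) − 1 = 6.2543%
Ex-post: (1 + 0.0822)/(1 − 0.0210) − 1 = 10.5414%
Difference (ex-post − ex-ante) = 4.2871% → 4.287%.

4.287%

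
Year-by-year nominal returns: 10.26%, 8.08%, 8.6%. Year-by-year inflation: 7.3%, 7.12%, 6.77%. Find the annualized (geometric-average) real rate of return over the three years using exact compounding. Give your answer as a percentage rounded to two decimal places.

Compound the nominal returns: 1.1026 × 1.0808 × 1.0860 = 1.29417543.
Compound inflation: 1.0730 × 1.0712 × 1.0677 = 1.22721182.
Deflate: 1.29417543 / 1.22721182 = 1.05456565.
Annualized real rate = 1.05456565^(1/3) − 1 = 1.7867% → 1.79%.

1.79%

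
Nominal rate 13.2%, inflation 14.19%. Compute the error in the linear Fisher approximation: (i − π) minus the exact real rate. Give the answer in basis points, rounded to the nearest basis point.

Approximate: r ≈ 13.200% − 14.190% = -0.9900%
Exact: (1 + 0.1320)/(1 + 0.1419) − 1 = -0.8670%
Error = -0.9900% − (-0.8670%) = -0.1230% → -12 basis points.

-12 basis points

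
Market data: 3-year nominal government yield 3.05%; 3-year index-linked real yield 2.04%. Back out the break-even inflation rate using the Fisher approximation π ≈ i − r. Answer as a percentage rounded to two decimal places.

π ≈ i − r = 3.05% − 2.04% → 1.01%.

1.01%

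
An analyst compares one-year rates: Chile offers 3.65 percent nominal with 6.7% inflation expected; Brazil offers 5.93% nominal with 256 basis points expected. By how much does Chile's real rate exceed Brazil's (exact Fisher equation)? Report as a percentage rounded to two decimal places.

-6.14%

Chile: (1 + 0.0365)/(1 + 0.0670) − 1 = -2.8585%
Brazil: (1 + 0.0593)/(1 + 0.0256) − 1 = 3.2859%
Differential = -2.8585% − 3.2859% = -6.1444% → -6.14%.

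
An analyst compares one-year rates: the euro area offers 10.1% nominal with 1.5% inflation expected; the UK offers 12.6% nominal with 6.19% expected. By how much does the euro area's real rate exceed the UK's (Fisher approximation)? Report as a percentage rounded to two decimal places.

2.19%

The euro area: 10.1% − 1.5% = 8.600%
The UK: 12.6% − 6.19% = 6.410%
Differential = 2.190% → 2.19%.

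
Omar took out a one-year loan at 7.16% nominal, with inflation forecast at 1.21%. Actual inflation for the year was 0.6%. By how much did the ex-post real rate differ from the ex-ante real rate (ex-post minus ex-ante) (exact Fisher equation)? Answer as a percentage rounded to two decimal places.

0.64%

Ex-ante: (1 + 0.0716)/(1 + 0.0121) − 1 = 5.8789%
Ex-post: (1 + 0.0716)/(1 + 0.0060) − 1 = 6.5209%
Difference (ex-post − ex-ante) = 0.6420% → 0.64%.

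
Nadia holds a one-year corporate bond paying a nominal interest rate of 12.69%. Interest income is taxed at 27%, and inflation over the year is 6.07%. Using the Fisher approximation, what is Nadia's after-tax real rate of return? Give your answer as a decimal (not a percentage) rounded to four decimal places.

After-tax nominal return = 12.69% × (1 − 0.27) = 9.2637%.
r ≈ 9.2637% − 6.07% → 0.0319.

0.0319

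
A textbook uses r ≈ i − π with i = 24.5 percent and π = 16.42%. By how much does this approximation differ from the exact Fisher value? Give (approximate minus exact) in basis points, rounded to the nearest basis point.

Approximate: r ≈ 24.500% − 16.420% = 8.0800%
Exact: (1 + 0.2450)/(1 + 0.1642) − 1 = 6.9404%
Error = 8.0800% − 6.9404% = 1.1396% → 114 basis points.

114 basis points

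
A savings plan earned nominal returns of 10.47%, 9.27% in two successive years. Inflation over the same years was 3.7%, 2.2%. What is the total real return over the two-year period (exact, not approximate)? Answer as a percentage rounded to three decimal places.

13.898%

Nominal growth factor = 1.1047 × 1.0927 = 1.207106
Price-level growth factor = 1.0370 × 1.0220 = 1.059814
Real growth factor = 1.207106 / 1.059814 = 1.138979
Total real return = 1.138979 − 1 → 13.898%.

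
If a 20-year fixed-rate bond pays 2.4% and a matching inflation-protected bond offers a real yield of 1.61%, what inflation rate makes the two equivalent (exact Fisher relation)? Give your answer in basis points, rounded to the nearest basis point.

(1 + π) = (1 + i)/(1 + r) = 1.02400 / 1.01610 = 1.007775
Break-even inflation = 1.007775 − 1 → 78 basis points.

78 basis points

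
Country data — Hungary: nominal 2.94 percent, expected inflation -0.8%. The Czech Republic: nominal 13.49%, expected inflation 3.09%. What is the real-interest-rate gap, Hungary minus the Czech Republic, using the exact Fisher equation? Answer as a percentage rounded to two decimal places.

Hungary: (1 + 0.0294)/(1 − 0.0080) − 1 = 3.7702%
The Czech Republic: (1 + 0.1349)/(1 + 0.0309) − 1 = 10.0883%
Differential = 3.7702% − 10.0883% = -6.3181% → -6.32%.

-6.32%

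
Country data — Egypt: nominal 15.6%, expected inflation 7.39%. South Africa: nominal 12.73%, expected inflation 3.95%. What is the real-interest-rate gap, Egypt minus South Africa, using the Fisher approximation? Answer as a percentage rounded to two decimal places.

-0.57%

Egypt: 15.6% − 7.39% = 8.210%
South Africa: 12.73% − 3.95% = 8.780%
Differential = -0.570% → -0.57%.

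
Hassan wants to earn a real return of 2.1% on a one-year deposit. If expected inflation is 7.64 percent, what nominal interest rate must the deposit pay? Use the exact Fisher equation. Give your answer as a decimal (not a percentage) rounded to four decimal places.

(1 + i) = (1 + r)(1 + π) = 1.02100 × 1.07640 = 1.0990044
i = 1.0990044 − 1, so the required nominal rate is 0.0990.

0.0990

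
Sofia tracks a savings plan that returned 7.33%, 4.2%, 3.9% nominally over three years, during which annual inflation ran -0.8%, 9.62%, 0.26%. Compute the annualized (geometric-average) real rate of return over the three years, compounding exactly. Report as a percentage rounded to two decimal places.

Compound the nominal returns: 1.0733 × 1.0420 × 1.0390 = 1.16199537.
Compound inflation: 0.9920 × 1.0962 × 1.0026 = 1.09025772.
Deflate: 1.16199537 / 1.09025772 = 1.06579880.
Annualized real rate = 1.06579880^(1/3) − 1 = 2.1469% → 2.15%.

2.15%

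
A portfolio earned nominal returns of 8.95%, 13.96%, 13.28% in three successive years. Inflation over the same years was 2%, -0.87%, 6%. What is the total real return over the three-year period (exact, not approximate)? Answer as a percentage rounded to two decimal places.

Nominal growth factor = 1.0895 × 1.1396 × 1.1328 = 1.406478
Price-level growth factor = 1.0200 × 0.9913 × 1.0600 = 1.071794
Real growth factor = 1.406478 / 1.071794 = 1.312266
Total real return = 1.312266 − 1 → 31.23%.

31.23%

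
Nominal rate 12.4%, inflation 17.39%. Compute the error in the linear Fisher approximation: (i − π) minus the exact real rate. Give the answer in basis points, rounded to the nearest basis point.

-74 basis points

Approximate: r ≈ 12.400% − 17.390% = -4.9900%
Exact: (1 + 0.1240)/(1 + 0.1739) − 1 = -4.2508%
Error = -4.9900% − (-4.2508%) = -0.7392% → -74 basis points.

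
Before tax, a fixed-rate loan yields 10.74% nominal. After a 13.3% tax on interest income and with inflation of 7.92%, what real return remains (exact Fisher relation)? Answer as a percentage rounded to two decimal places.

1.29%

After-tax nominal return = 10.74% × (1 − 0.133) = 9.31158%.
1 + r = 1.0931158 / 1.07920 = 1.012895
After-tax real rate = 1.012895 − 1 → 1.29%.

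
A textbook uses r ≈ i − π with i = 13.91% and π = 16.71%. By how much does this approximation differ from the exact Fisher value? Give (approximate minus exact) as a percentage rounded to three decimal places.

Approximate: r ≈ 13.910% − 16.710% = -2.8000%
Exact: (1 + 0.1391)/(1 + 0.1671) − 1 = -2.3991%
Error = -2.8000% − (-2.3991%) = -0.4009% → -0.401%.

-0.401%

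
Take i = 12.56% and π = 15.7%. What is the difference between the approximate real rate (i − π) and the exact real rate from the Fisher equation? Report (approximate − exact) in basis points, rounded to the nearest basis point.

-43 basis points

Approximate: r ≈ 12.560% − 15.700% = -3.1400%
Exact: (1 + 0.1256)/(1 + 0.1570) − 1 = -2.7139%
Error = -3.1400% − (-2.7139%) = -0.4261% → -43 basis points.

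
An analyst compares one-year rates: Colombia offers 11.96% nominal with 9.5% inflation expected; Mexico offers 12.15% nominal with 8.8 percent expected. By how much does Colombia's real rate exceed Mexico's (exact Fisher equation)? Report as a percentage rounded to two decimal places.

Colombia: (1 + 0.1196)/(1 + 0.0950) − 1 = 2.2466%
Mexico: (1 + 0.1215)/(1 + 0.0880) − 1 = 3.0790%
Differential = 2.2466% − 3.0790% = -0.8325% → -0.83%.

-0.83%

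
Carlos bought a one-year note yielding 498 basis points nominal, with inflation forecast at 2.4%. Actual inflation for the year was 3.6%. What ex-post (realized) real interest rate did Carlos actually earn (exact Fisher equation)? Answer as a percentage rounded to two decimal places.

Ex-post: (1 + 0.0498)/(1 + 0.0360) − 1 = 1.3320%
So the realized real rate is 1.33%.

1.33%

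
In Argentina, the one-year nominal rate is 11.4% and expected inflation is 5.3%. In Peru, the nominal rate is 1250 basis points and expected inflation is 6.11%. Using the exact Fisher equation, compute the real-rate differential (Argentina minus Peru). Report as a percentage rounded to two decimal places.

-0.23%

Argentina: (1 + 0.1140)/(1 + 0.0530) − 1 = 5.7930%
Peru: (1 + 0.1250)/(1 + 0.0611) − 1 = 6.0221%
Differential = 5.7930% − 6.0221% = -0.2291% → -0.23%.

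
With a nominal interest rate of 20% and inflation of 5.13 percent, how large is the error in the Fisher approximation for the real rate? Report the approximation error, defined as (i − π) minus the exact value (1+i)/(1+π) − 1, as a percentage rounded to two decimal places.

0.73%

Approximate: r ≈ 20.000% − 5.130% = 14.8700%
Exact: (1 + 0.2000)/(1 + 0.0513) − 1 = 14.1444%
Error = 14.8700% − 14.1444% = 0.7256% → 0.73%.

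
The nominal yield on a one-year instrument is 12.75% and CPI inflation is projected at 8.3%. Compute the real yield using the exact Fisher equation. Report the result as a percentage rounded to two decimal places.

4.11%

1 + r = 1.12750 / 1.08300 = 1.041090
r = 1.041090 − 1 = 4.1090%, i.e. 4.11%.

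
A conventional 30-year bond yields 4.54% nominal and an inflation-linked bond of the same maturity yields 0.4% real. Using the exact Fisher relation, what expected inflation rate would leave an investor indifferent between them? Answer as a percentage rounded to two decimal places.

4.12%

(1 + π) = (1 + i)/(1 + r) = 1.04540 / 1.00400 = 1.041235
Break-even inflation = 1.041235 − 1 → 4.12%.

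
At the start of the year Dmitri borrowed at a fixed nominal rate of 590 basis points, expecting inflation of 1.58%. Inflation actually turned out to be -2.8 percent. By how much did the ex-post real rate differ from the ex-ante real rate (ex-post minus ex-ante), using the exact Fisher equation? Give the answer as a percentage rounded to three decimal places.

4.698%

Ex-ante: (1 + 0.0590)/(1 + 0.0158) − 1 = 4.2528%
Ex-post: (1 + 0.0590)/(1 − 0.0280) − 1 = 8.9506%
Difference (ex-post − ex-ante) = 4.6978% → 4.698%.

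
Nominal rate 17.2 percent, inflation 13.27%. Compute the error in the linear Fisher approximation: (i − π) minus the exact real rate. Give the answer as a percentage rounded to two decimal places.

Approximate: r ≈ 17.200% − 13.270% = 3.9300%
Exact: (1 + 0.1720)/(1 + 0.1327) − 1 = 3.4696%
Error = 3.9300% − 3.4696% = 0.4604% → 0.46%.

0.46%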